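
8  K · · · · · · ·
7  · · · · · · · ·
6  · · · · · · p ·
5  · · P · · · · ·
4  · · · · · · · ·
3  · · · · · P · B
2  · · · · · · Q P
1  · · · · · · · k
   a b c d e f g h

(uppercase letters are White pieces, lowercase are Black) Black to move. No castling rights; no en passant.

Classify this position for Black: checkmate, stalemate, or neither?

Black to move; black king on h1.
In check: yes, from the white queen on g2.
King squares — g1: attacked by Qg2; g2: attacked by Bh3; h2: attacked by Qg2.
Legal moves for Black: none.
In check with no legal moves → checkmate.

checkmate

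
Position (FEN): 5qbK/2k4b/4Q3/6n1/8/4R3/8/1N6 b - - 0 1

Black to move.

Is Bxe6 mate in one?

After Bxe6: white king on h8; in check: yes, from the black queen on f8.
King squares — g7: attacked by Qf8; h7: attacked by Ng5; g8: attacked by Be6.
White has no legal moves → checkmate.

yes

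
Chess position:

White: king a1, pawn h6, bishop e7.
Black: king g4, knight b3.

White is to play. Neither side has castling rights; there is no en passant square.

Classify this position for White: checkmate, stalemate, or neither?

White to move; white king on a1.
In check: yes, from the black knight on b3.
Legal moves for White: Kb2, Ka2, Kb1.
White is in check but has 3 legal moves → neither.

neither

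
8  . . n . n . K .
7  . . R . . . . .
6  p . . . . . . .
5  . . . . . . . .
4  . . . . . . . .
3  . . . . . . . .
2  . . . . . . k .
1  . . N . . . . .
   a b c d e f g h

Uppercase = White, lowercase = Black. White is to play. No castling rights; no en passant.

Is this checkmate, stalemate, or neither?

neither

White to move; white king on g8.
In check: no.
Legal moves for White include: Kh8, Kf8, Kh7, Kf7, Rxc8, Rh7, Rg7+, Rf7, Re7, Rd7, Rb7, Ra7, Rc6, Rc5, Rc4, Rc3, Rc2+, Nd3, ... (list truncated; more exist).
White has legal moves and is not in check → neither.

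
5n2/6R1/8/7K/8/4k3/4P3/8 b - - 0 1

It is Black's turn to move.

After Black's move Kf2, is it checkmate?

After Kf2: white king on h5; in check: no.
White is not in check, so this cannot be checkmate.

no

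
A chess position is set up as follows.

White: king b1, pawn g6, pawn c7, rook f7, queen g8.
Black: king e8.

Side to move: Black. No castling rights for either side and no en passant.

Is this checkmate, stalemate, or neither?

Black to move; black king on e8.
In check: yes, from the white queen on g8.
King squares — d7: attacked by Rf7; e7: attacked by Rf7; f7: attacked by Pg6; d8: attacked by Pc7; f8: attacked by Rf7.
Legal moves for Black: none.
In check with no legal moves → checkmate.

checkmate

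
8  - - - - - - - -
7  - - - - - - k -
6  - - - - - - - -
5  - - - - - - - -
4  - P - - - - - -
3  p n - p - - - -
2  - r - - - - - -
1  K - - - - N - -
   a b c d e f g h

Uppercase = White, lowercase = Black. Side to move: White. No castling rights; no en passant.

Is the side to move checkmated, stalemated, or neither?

checkmate

White to move; white king on a1.
In check: yes, from the black knight on b3.
King squares — b1: attacked by Rb2; a2: attacked by Rb2; b2: attacked by Pa3.
Legal moves for White: none.
In check with no legal moves → checkmate.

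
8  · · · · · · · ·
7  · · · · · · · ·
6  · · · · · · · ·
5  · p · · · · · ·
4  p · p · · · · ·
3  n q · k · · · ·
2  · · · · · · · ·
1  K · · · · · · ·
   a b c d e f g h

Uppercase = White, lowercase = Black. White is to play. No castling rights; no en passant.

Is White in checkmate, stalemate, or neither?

White to move; white king on a1.
In check: no.
King squares — b1: attacked by Na3; a2: attacked by Qb3; b2: attacked by Qb3.
Legal moves for White: none.
Not in check and no legal moves → stalemate.

stalemate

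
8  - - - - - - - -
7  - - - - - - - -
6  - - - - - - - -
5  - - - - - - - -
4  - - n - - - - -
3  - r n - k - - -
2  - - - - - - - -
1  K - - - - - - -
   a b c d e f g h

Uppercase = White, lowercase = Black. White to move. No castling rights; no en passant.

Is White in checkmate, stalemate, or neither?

White to move; white king on a1.
In check: no.
King squares — b1: attacked by Rb3; a2: attacked by Nc3; b2: attacked by Rb3.
Legal moves for White: none.
Not in check and no legal moves → stalemate.

stalemate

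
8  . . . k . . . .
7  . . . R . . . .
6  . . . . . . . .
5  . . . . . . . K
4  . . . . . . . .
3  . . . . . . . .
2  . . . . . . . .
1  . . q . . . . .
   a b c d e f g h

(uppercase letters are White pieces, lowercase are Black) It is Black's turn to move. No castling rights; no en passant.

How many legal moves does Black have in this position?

Black to move; king on d8.
In check: yes, from the white rook on d7.
Legal moves: Ke8, Kc8, Kxd7.
Count: 3.

3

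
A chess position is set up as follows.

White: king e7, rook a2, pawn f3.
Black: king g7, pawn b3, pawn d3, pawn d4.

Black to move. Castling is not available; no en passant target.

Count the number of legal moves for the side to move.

Black to move; king on g7.
In check: no.
Legal moves: Kh8, Kg8, Kh7, Kh6, Kg6, bxa2, d2, b2.
Count: 8.

8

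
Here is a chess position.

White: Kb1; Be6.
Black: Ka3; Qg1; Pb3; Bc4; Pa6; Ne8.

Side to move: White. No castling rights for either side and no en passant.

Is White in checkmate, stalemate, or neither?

checkmate

White to move; white king on b1.
In check: yes, from the black queen on g1.
King squares — a1: attacked by Qg1; c1: attacked by Qg1; a2: attacked by Ka3; b2: attacked by Ka3; c2: attacked by Pb3.
Legal moves for White: none.
In check with no legal moves → checkmate.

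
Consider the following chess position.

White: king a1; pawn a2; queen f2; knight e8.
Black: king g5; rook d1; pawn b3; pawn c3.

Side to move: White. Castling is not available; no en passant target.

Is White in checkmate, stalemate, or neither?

checkmate

White to move; white king on a1.
In check: yes, from the black rook on d1.
King squares — b1: attacked by Rd1; a2: own pawn; b2: attacked by Pc3.
Legal moves for White: none.
In check with no legal moves → checkmate.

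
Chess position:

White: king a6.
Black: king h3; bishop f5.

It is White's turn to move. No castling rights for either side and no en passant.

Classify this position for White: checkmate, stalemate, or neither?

White to move; white king on a6.
In check: no.
Legal moves for White: Kb7, Ka7, Kb6, Kb5, Ka5.
White has 5 legal moves and is not in check → neither.

neither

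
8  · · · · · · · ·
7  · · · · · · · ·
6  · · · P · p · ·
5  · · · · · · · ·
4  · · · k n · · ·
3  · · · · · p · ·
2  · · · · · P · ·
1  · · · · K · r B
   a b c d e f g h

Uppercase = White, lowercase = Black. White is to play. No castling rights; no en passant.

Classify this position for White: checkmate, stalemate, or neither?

White to move; white king on e1.
In check: yes, from the black rook on g1.
King squares — d1: attacked by Rg1; f1: attacked by Rg1; d2: attacked by Ne4; e2: attacked by Pf3; f2: own pawn.
Legal moves for White: none.
In check with no legal moves → checkmate.

checkmate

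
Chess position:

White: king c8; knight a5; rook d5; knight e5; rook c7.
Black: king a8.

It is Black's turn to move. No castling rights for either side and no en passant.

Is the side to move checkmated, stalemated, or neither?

stalemate

Black to move; black king on a8.
In check: no.
King squares — a7: attacked by Rc7; b7: attacked by Na5; b8: attacked by Kc8.
Legal moves for Black: none.
Not in check and no legal moves → stalemate.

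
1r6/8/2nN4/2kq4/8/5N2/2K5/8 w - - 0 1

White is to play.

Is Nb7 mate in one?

no

After Nb7: black king on c5; in check: yes, from the white knight on b7.
Black has 5 legal replies: Kb6, Kb5, Kc4, Kb4, Rxb7.
In check but a legal move exists → not checkmate.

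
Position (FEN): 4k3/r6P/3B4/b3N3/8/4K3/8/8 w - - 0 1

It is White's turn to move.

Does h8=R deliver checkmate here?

yes

After h8=R: black king on e8; in check: yes, from the white rook on h8.
King squares — d7: attacked by Ne5; e7: attacked by Bd6; f7: attacked by Ne5; d8: attacked by Rh8; f8: attacked by Bd6.
Black has no legal moves → checkmate.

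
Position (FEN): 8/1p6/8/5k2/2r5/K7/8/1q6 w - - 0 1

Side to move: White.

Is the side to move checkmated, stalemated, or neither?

stalemate

White to move; white king on a3.
In check: no.
King squares — a2: attacked by Qb1; b2: attacked by Qb1; b3: attacked by Qb1; a4: attacked by Rc4; b4: attacked by Qb1.
Legal moves for White: none.
Not in check and no legal moves → stalemate.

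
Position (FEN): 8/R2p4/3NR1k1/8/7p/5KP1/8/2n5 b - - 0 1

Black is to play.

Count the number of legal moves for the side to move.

Black to move; king on g6.
In check: yes, from the white rook on e6.
Legal moves: Kh7, Kg7, Kh5, Kg5, dxe6.
Count: 5.

5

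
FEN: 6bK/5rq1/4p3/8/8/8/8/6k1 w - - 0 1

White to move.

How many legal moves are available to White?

White to move; king on h8.
In check: yes, from the black queen on g7.
Legal moves: none.
Count: 0.

0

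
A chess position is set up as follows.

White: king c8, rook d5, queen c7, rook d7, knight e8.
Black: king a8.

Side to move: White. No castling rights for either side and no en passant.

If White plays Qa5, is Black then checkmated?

After Qa5: black king on a8; in check: yes, from the white queen on a5.
King squares — a7: attacked by Qa5; b7: attacked by Rd7; b8: attacked by Kc8.
Black has no legal moves → checkmate.

yes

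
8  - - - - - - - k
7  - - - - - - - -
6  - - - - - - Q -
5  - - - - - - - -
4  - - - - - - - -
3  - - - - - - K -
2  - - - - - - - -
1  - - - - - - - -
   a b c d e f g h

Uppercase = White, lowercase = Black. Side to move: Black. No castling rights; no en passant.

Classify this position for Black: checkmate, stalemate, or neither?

stalemate

Black to move; black king on h8.
In check: no.
King squares — g7: attacked by Qg6; h7: attacked by Qg6; g8: attacked by Qg6.
Legal moves for Black: none.
Not in check and no legal moves → stalemate.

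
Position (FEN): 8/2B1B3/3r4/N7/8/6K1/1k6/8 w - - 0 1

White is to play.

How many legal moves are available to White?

White to move; king on g3.
In check: no.
Legal moves: Bf8, Bed8, Bf6+, Bexd6, Bg5, Bh4, Bcd8, Bb8, Bcxd6, Bb6, Nb7, Nc6, Nc4+, Nb3, Kh4, Kg4, Kf4, Kh3, Kf3, Kh2, Kg2, Kf2.
Count: 22.

22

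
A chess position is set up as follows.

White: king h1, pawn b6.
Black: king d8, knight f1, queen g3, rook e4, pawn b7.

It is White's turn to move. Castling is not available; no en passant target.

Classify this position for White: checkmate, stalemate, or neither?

White to move; white king on h1.
In check: no.
King squares — g1: attacked by Qg3; g2: attacked by Qg3; h2: attacked by Nf1.
Legal moves for White: none.
Not in check and no legal moves → stalemate.

stalemate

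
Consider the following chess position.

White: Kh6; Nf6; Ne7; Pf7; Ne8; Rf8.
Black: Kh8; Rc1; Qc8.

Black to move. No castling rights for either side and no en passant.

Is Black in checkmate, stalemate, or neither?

checkmate

Black to move; black king on h8.
In check: yes, from the white rook on f8.
King squares — g7: attacked by Kh6; h7: attacked by Nf6; g8: attacked by Nf6.
Legal moves for Black: none.
In check with no legal moves → checkmate.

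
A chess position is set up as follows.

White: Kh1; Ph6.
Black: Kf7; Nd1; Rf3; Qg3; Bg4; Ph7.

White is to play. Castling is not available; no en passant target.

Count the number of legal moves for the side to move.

White to move; king on h1.
In check: no.
Legal moves: none.
Count: 0.

0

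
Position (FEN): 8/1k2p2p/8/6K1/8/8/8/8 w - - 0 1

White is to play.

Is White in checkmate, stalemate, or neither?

White to move; white king on g5.
In check: no.
Legal moves for White: Kh6, Kh5, Kf5, Kh4, Kg4, Kf4.
White has 6 legal moves and is not in check → neither.

neither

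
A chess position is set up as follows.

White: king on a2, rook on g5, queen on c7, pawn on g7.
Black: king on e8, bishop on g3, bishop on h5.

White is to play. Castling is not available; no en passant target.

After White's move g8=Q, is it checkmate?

yes

After g8=Q: black king on e8; in check: yes, from the white queen on g8.
King squares — d7: attacked by Qc7; e7: attacked by Qc7; f7: attacked by Qc7; d8: attacked by Qc7; f8: attacked by Qg8.
Black has no legal moves → checkmate.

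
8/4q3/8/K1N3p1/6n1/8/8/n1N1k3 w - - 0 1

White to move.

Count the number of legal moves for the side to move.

White to move; king on a5.
In check: no.
Legal moves: Nd7, Nb7, Ne6, Na6, Ne4, Na4, N5d3+, N5b3, Kb6, Ka6, Kb5, Kb4, Ka4, N1d3+, N1b3, Ne2, Na2.
Count: 17.

17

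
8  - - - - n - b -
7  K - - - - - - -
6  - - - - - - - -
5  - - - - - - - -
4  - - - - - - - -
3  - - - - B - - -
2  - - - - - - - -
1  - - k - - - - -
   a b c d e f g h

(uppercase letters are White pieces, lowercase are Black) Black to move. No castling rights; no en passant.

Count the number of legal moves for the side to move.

4

Black to move; king on c1.
In check: yes, from the white bishop on e3.
Legal moves: Kc2, Kb2, Kd1, Kb1.
Count: 4.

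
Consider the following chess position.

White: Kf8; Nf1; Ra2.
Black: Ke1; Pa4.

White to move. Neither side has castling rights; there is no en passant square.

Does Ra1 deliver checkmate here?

no

After Ra1: black king on e1; in check: yes, from the white rook on a1.
Black has 2 legal replies: Kf2, Ke2.
In check but a legal move exists → not checkmate.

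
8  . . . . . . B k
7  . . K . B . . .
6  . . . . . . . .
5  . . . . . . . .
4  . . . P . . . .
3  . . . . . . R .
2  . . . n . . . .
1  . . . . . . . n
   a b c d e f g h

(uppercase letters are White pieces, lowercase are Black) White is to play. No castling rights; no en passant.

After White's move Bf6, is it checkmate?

After Bf6: black king on h8; in check: yes, from the white bishop on f6.
King squares — g7: attacked by Rg3; h7: attacked by Bg8; g8: attacked by Rg3.
Black has no legal moves → checkmate.

yes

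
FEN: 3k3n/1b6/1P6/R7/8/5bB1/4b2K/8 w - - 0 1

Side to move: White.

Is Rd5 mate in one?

no

After Rd5: black king on d8; in check: yes, from the white rook on d5.
Black has 5 legal replies: Ke8, Kc8, Ke7, Bbxd5, Bfxd5.
In check but a legal move exists → not checkmate.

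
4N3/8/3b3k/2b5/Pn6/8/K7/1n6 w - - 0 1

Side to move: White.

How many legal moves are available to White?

White to move; king on a2.
In check: yes, from the black knight on b4.
Legal moves: Kb3, Kb2, Kxb1, Ka1.
Count: 4.

4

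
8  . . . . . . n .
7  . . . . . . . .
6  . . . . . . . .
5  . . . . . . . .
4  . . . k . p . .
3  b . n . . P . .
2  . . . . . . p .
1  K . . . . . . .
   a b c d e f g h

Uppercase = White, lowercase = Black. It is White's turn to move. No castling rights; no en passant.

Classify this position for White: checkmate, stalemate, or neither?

White to move; white king on a1.
In check: no.
King squares — b1: attacked by Nc3; a2: attacked by Nc3; b2: attacked by Ba3.
Legal moves for White: none.
Not in check and no legal moves → stalemate.

stalemate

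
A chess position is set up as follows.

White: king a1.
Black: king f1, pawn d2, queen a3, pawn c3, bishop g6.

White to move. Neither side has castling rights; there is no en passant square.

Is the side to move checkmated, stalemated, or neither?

White to move; white king on a1.
In check: yes, from the black queen on a3.
King squares — b1: attacked by Bg6; a2: attacked by Qa3; b2: attacked by Qa3.
Legal moves for White: none.
In check with no legal moves → checkmate.

checkmate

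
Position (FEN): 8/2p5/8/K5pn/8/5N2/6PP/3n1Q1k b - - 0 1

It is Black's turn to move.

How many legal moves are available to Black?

Black to move; king on h1.
In check: yes, from the white queen on f1.
Legal moves: none.
Count: 0.

0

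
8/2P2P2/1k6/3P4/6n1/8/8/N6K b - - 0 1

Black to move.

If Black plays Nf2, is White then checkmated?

After Nf2: white king on h1; in check: yes, from the black knight on f2.
White has 3 legal replies: Kh2, Kg2, Kg1.
In check but a legal move exists → not checkmate.

no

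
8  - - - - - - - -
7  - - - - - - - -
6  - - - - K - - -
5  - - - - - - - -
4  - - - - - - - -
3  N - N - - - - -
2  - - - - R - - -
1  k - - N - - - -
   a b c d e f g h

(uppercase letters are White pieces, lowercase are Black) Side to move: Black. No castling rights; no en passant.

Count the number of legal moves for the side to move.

0

Black to move; king on a1.
In check: no.
Legal moves: none.
Count: 0.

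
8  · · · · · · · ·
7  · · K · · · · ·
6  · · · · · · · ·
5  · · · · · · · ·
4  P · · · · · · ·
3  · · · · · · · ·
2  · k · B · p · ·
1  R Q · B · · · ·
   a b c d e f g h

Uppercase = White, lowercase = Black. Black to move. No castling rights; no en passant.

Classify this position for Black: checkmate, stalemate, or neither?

Black to move; black king on b2.
In check: yes, from the white queen on b1.
King squares — a1: attacked by Qb1; b1: attacked by Ra1; c1: attacked by Qb1; a2: attacked by Ra1; c2: attacked by Qb1; a3: attacked by Ra1; b3: attacked by Qb1; c3: attacked by Bd2.
Legal moves for Black: none.
In check with no legal moves → checkmate.

checkmate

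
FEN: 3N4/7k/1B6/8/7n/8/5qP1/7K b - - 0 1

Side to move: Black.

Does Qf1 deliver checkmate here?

After Qf1: white king on h1; in check: yes, from the black queen on f1.
White has 2 legal replies: Kh2, Bg1.
In check but a legal move exists → not checkmate.

no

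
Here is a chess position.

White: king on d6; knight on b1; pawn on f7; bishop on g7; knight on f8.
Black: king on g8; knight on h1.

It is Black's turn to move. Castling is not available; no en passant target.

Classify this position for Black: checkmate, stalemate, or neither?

neither

Black to move; black king on g8.
In check: yes, from the white pawn on f7.
Legal moves for Black: Kxg7, Kxf7.
Black is in check but has 2 legal moves → neither.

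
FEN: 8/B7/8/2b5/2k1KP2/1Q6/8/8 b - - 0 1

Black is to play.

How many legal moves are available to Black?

1

Black to move; king on c4.
In check: yes, from the white queen on b3.
Legal moves: Kxb3.
Count: 1.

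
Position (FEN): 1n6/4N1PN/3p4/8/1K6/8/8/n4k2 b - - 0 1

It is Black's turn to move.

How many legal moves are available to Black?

11

Black to move; king on f1.
In check: no.
Legal moves: Nd7, Nc6+, Na6+, Kg2, Kf2, Ke2, Kg1, Ke1, Nb3, Nc2+, d5.
Count: 11.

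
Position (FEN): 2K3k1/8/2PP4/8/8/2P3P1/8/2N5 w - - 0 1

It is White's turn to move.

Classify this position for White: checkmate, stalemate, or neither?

neither

White to move; white king on c8.
In check: no.
Legal moves for White: Kd8, Kb8, Kd7, Kc7, Kb7, Nd3, Nb3, Ne2, Na2, d7, c7, g4, c4.
White has 13 legal moves and is not in check → neither.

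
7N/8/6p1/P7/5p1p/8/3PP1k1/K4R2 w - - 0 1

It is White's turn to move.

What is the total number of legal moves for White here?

White to move; king on a1.
In check: no.
Legal moves: Nf7, Nxg6, Rxf4, Rf3, Rf2+, Rh1, Rg1+, Re1, Rd1, Rc1, Rb1, Kb2, Ka2, Kb1, a6, e3, d3, e4, d4.
Count: 19.

19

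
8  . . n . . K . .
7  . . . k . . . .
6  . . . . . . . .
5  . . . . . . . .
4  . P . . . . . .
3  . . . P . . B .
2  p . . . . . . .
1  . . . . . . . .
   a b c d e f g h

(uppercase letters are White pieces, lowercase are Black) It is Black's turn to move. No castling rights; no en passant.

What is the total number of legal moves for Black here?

11

Black to move; king on d7.
In check: no.
Legal moves: Ne7, Na7, Nd6, Nb6, Kd8, Ke6, Kc6, a1=Q, a1=R, a1=B, a1=N.
Count: 11.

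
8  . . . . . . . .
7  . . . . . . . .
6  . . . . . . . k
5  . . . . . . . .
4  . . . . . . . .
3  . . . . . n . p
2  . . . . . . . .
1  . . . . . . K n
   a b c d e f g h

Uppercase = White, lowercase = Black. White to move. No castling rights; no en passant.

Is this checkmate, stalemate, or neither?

White to move; white king on g1.
In check: yes, from the black knight on f3.
King squares — f1: available; h1: available; f2: attacked by Nh1; g2: attacked by Ph3; h2: attacked by Nf3.
Legal moves for White: Kxh1, Kf1.
White is in check but has 2 legal moves → neither.

neither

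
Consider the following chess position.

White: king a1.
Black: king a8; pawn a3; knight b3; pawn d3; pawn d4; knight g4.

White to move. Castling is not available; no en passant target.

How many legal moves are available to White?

White to move; king on a1.
In check: yes, from the black knight on b3.
Legal moves: Ka2, Kb1.
Count: 2.

2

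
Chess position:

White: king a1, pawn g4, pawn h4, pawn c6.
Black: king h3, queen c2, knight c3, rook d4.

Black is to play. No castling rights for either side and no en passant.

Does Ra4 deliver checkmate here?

yes

After Ra4: white king on a1; in check: yes, from the black rook on a4.
King squares — b1: attacked by Qc2; a2: attacked by Qc2; b2: attacked by Qc2.
White has no legal moves → checkmate.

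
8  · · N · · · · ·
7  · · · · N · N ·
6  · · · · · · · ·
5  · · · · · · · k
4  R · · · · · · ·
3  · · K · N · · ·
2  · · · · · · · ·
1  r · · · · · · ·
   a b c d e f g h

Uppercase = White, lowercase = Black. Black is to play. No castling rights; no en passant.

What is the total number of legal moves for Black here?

2

Black to move; king on h5.
In check: yes, from the white knight on g7.
Legal moves: Kh6, Kg5.
Count: 2.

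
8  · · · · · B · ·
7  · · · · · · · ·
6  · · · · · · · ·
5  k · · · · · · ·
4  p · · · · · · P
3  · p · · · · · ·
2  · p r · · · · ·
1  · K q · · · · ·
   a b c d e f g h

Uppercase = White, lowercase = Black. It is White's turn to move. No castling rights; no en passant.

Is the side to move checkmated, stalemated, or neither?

White to move; white king on b1.
In check: yes, from the black queen on c1.
King squares — a1: attacked by Qc1; c1: attacked by Pb2; a2: attacked by Pb3; b2: attacked by Qc1; c2: attacked by Qc1.
Legal moves for White: none.
In check with no legal moves → checkmate.

checkmate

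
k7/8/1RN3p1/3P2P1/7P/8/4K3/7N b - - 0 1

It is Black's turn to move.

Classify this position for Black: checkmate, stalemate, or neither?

stalemate

Black to move; black king on a8.
In check: no.
King squares — a7: attacked by Nc6; b7: attacked by Rb6; b8: attacked by Rb6.
Legal moves for Black: none.
Not in check and no legal moves → stalemate.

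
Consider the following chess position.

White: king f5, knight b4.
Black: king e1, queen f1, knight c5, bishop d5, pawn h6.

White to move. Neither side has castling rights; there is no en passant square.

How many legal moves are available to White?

3

White to move; king on f5.
In check: yes, from the black queen on f1.
Legal moves: Kg6, Ke5, Kg4.
Count: 3.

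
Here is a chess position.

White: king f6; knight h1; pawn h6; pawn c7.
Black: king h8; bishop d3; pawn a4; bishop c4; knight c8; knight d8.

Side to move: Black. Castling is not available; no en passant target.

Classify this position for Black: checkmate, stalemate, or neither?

Black to move; black king on h8.
In check: no.
Legal moves for Black include: Kg8, Kh7, Nf7, Nb7, Ne6, Nc6, Ne7, Na7, Nd6, Nb6, Bg8, Bf7, Be6, Ba6, Bd5, Bb5, Bb3, Ba2, ... (list truncated; more exist).
Black has legal moves and is not in check → neither.

neither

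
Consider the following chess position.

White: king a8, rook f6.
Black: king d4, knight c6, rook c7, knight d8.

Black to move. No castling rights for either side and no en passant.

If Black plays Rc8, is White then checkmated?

yes

After Rc8: white king on a8; in check: yes, from the black rook on c8.
King squares — a7: attacked by Nc6; b7: attacked by Nd8; b8: attacked by Nc6.
White has no legal moves → checkmate.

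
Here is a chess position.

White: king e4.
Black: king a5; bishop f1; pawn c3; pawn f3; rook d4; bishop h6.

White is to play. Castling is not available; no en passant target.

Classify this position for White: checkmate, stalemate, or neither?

neither

White to move; white king on e4.
In check: yes, from the black rook on d4.
King squares — d3: attacked by Bf1; e3: attacked by Bh6; f3: available; d4: available; f4: attacked by Rd4; d5: attacked by Rd4; e5: available; f5: available.
Legal moves for White: Kf5, Ke5, Kxd4, Kxf3.
White is in check but has 4 legal moves → neither.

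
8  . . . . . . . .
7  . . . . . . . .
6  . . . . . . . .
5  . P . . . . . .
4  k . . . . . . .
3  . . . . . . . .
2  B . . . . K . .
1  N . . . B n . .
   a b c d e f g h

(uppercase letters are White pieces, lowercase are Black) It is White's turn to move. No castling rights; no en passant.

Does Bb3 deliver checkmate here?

no

After Bb3: black king on a4; in check: yes, from the white bishop on b3.
Black has 2 legal replies: Kxb5, Ka3.
In check but a legal move exists → not checkmate.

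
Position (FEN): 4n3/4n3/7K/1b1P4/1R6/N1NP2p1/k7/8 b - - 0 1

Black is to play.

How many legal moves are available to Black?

2

Black to move; king on a2.
In check: yes, from the white knight on c3.
Legal moves: Kxa3, Ka1.
Count: 2.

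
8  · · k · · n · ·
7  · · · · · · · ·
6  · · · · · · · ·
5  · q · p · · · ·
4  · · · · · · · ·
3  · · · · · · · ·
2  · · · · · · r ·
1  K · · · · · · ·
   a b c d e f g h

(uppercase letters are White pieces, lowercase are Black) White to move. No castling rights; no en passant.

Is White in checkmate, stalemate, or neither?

White to move; white king on a1.
In check: no.
King squares — b1: attacked by Qb5; a2: attacked by Rg2; b2: attacked by Rg2.
Legal moves for White: none.
Not in check and no legal moves → stalemate.

stalemate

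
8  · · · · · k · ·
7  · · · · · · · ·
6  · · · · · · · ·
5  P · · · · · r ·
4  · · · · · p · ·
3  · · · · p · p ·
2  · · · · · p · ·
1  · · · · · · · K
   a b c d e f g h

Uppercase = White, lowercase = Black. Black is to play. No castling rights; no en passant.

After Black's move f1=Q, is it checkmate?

yes

After f1=Q: white king on h1; in check: yes, from the black queen on f1.
King squares — g1: attacked by Qf1; g2: attacked by Qf1; h2: attacked by Pg3.
White has no legal moves → checkmate.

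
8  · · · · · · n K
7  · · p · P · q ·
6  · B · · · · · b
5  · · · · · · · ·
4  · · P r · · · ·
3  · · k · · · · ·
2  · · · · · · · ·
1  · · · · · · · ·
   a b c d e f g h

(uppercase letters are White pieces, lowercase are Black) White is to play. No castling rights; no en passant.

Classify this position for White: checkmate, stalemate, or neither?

White to move; white king on h8.
In check: yes, from the black queen on g7.
King squares — g7: attacked by Bh6; h7: attacked by Qg7; g8: attacked by Qg7.
Legal moves for White: none.
In check with no legal moves → checkmate.

checkmate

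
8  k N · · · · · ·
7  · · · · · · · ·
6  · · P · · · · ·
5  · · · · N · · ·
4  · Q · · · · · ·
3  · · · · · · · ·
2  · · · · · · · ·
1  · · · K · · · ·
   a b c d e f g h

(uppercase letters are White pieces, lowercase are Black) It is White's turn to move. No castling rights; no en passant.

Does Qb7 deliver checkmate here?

After Qb7: black king on a8; in check: yes, from the white queen on b7.
King squares — a7: attacked by Qb7; b7: attacked by Pc6; b8: attacked by Qb7.
Black has no legal moves → checkmate.

yes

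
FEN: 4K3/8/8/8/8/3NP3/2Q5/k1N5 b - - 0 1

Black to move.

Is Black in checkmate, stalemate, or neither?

Black to move; black king on a1.
In check: no.
King squares — b1: attacked by Qc2; a2: attacked by Nc1; b2: attacked by Qc2.
Legal moves for Black: none.
Not in check and no legal moves → stalemate.

stalemate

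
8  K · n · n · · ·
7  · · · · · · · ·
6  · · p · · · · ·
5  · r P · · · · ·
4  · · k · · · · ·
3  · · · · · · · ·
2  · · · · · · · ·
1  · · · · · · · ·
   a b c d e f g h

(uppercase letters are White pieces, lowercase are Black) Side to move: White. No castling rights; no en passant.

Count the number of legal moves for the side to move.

0

White to move; king on a8.
In check: no.
Legal moves: none.
Count: 0.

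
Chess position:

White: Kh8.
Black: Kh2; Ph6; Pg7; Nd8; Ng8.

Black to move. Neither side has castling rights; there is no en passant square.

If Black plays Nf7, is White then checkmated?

After Nf7: white king on h8; in check: yes, from the black knight on f7.
White has 3 legal replies: Kxg8, Kh7, Kxg7.
In check but a legal move exists → not checkmate.

no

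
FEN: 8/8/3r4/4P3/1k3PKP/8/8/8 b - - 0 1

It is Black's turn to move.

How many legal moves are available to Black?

22

Black to move; king on b4.
In check: no.
Legal moves: Rd8, Rd7, Rh6, Rg6+, Rf6, Re6, Rc6, Rb6, Ra6, Rd5, Rd4, Rd3, Rd2, Rd1, Kc5, Kb5, Ka5, Kc4, Ka4, Kc3, Kb3, Ka3.
Count: 22.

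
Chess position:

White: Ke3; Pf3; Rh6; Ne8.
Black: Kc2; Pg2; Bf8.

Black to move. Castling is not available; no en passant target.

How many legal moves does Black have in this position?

Black to move; king on c2.
In check: no.
Legal moves: Bg7, Be7, Bxh6+, Bd6, Bc5+, Bb4, Ba3, Kc3, Kb3, Kb2, Kd1, Kc1, Kb1, g1=Q+, g1=R, g1=B+, g1=N.
Count: 17.

17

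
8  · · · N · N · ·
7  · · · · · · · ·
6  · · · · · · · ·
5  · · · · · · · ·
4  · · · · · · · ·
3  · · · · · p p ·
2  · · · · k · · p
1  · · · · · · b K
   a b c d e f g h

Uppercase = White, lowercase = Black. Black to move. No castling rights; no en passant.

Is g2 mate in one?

yes

After g2: white king on h1; in check: yes, from the black pawn on g2.
King squares — g1: attacked by Ph2; g2: attacked by Pf3; h2: attacked by Bg1.
White has no legal moves → checkmate.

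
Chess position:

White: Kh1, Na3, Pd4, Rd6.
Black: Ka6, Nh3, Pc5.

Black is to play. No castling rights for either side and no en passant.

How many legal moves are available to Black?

Black to move; king on a6.
In check: yes, from the white rook on d6.
Legal moves: Kb7, Ka7, Ka5.
Count: 3.

3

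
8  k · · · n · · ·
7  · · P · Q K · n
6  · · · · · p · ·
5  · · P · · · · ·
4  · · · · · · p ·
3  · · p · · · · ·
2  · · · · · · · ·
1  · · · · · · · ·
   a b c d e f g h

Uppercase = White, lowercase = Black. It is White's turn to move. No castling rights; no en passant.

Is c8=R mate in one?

yes

After c8=R: black king on a8; in check: yes, from the white rook on c8.
King squares — a7: attacked by Qe7; b7: attacked by Qe7; b8: attacked by Rc8.
Black has no legal moves → checkmate.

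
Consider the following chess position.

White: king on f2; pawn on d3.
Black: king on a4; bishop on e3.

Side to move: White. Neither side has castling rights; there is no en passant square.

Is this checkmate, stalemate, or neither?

neither

White to move; white king on f2.
In check: yes, from the black bishop on e3.
King squares — e1: available; f1: available; g1: attacked by Be3; e2: available; g2: available; e3: available; f3: available; g3: available.
Legal moves for White: Kg3, Kf3, Kxe3, Kg2, Ke2, Kf1, Ke1.
White is in check but has 7 legal moves → neither.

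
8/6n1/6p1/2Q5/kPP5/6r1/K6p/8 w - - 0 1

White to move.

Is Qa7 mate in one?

no

After Qa7: black king on a4; in check: yes, from the white queen on a7.
Black has 1 legal reply: Kxb4.
In check but a legal move exists → not checkmate.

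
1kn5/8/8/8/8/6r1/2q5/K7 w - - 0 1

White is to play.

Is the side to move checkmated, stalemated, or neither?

stalemate

White to move; white king on a1.
In check: no.
King squares — b1: attacked by Qc2; a2: attacked by Qc2; b2: attacked by Qc2.
Legal moves for White: none.
Not in check and no legal moves → stalemate.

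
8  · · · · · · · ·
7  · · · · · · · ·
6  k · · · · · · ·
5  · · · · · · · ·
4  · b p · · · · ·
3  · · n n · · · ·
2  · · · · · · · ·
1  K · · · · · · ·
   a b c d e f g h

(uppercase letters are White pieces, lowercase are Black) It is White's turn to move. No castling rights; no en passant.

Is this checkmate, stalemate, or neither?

White to move; white king on a1.
In check: no.
King squares — b1: attacked by Nc3; a2: attacked by Nc3; b2: attacked by Nd3.
Legal moves for White: none.
Not in check and no legal moves → stalemate.

stalemate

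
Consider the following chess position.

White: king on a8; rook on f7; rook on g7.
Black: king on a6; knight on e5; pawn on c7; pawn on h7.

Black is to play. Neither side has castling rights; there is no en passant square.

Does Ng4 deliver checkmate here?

After Ng4: white king on a8; in check: no.
White is not in check, so this cannot be checkmate.

no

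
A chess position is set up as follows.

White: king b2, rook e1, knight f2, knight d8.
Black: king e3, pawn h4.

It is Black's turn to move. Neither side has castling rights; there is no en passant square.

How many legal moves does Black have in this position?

Black to move; king on e3.
In check: yes, from the white rook on e1.
Legal moves: Kf4, Kd4, Kf3, Kxf2, Kd2.
Count: 5.

5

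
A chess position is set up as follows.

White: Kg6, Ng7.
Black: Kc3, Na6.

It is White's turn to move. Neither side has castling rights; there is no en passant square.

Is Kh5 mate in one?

After Kh5: black king on c3; in check: no.
Black is not in check, so this cannot be checkmate.

no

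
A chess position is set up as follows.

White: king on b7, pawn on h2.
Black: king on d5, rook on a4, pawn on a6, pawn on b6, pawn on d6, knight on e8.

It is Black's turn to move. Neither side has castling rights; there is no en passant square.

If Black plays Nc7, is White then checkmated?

no

After Nc7: white king on b7; in check: no.
White is not in check, so this cannot be checkmate.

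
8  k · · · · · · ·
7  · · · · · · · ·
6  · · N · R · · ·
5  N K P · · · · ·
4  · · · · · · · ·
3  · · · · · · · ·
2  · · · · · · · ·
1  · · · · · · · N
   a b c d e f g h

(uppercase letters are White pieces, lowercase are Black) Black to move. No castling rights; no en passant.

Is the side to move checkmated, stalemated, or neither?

Black to move; black king on a8.
In check: no.
King squares — a7: attacked by Nc6; b7: attacked by Na5; b8: attacked by Nc6.
Legal moves for Black: none.
Not in check and no legal moves → stalemate.

stalemate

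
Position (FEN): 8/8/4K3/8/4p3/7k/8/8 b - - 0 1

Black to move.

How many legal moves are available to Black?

6

Black to move; king on h3.
In check: no.
Legal moves: Kh4, Kg4, Kg3, Kh2, Kg2, e3.
Count: 6.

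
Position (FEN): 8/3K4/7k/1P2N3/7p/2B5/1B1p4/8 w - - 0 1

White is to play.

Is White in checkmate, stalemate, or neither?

White to move; white king on d7.
In check: no.
Legal moves for White include: Ke8, Kd8, Kc8, Ke7, Kc7, Ke6, Kd6, Kc6, Nf7+, Ng6, Nc6, Ng4+, Nc4, Nf3, Nd3, Ba5, Bd4, Bb4, ... (list truncated; more exist).
White has legal moves and is not in check → neither.

neither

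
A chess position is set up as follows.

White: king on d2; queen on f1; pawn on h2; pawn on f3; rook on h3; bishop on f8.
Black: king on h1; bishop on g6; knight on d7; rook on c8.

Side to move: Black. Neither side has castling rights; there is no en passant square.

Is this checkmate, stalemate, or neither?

Black to move; black king on h1.
In check: yes, from the white queen on f1.
King squares — g1: attacked by Qf1; g2: attacked by Qf1; h2: attacked by Rh3.
Legal moves for Black: none.
In check with no legal moves → checkmate.

checkmate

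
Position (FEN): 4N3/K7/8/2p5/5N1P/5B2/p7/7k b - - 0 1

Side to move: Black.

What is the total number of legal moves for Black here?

2

Black to move; king on h1.
In check: yes, from the white bishop on f3.
Legal moves: Kh2, Kg1.
Count: 2.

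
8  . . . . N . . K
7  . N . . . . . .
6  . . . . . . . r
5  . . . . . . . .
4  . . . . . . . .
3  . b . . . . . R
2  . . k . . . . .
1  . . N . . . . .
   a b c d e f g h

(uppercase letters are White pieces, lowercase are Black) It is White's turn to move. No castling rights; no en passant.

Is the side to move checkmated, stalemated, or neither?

White to move; white king on h8.
In check: yes, from the black rook on h6.
Legal moves for White: Kg7, Rxh6.
White is in check but has 2 legal moves → neither.

neither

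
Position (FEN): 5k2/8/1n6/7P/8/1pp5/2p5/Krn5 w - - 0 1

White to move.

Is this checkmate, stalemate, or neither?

White to move; white king on a1.
In check: yes, from the black rook on b1.
King squares — b1: attacked by Pc2; a2: attacked by Nc1; b2: attacked by Rb1.
Legal moves for White: none.
In check with no legal moves → checkmate.

checkmate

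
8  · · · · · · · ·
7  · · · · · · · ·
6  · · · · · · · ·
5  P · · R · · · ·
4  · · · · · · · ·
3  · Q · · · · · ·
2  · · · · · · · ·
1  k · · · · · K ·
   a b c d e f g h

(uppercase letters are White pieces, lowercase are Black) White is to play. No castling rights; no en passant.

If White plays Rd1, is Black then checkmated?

yes

After Rd1: black king on a1; in check: yes, from the white rook on d1.
King squares — b1: attacked by Rd1; a2: attacked by Qb3; b2: attacked by Qb3.
Black has no legal moves → checkmate.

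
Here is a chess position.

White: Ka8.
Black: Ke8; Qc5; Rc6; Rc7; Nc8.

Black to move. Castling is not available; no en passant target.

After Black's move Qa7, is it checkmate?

After Qa7: white king on a8; in check: yes, from the black queen on a7.
King squares — a7: attacked by Rc7; b7: attacked by Qa7; b8: attacked by Qa7.
White has no legal moves → checkmate.

yes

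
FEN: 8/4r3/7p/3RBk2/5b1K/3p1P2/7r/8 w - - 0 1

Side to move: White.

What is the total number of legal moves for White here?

0

White to move; king on h4.
In check: yes, from the black rook on h2.
Legal moves: none.
Count: 0.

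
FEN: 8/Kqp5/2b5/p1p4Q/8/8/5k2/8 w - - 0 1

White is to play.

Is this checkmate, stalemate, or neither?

checkmate

White to move; white king on a7.
In check: yes, from the black queen on b7.
King squares — a6: attacked by Qb7; b6: attacked by Qb7; b7: attacked by Bc6; a8: attacked by Qb7; b8: attacked by Qb7.
Legal moves for White: none.
In check with no legal moves → checkmate.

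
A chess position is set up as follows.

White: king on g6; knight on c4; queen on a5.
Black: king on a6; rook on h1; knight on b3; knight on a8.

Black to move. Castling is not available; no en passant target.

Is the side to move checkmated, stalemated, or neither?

neither

Black to move; black king on a6.
In check: yes, from the white queen on a5.
King squares — a5: attacked by Nc4; b5: attacked by Qa5; b6: attacked by Nc4; a7: attacked by Qa5; b7: available.
Legal moves for Black: Kb7, Nxa5.
Black is in check but has 2 legal moves → neither.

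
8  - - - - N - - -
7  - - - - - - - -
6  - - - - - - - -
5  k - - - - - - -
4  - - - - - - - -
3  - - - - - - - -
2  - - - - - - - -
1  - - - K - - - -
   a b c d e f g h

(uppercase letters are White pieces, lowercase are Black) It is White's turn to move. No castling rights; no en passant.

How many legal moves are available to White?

9

White to move; king on d1.
In check: no.
Legal moves: Ng7, Nc7, Nf6, Nd6, Ke2, Kd2, Kc2, Ke1, Kc1.
Count: 9.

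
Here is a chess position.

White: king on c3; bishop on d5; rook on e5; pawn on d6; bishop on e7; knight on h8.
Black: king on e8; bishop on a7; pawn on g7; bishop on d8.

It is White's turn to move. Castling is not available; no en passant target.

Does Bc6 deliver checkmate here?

After Bc6: black king on e8; in check: yes, from the white bishop on c6.
King squares — d7: attacked by Bc6; e7: attacked by Re5; f7: attacked by Nh8; d8: own bishop; f8: attacked by Be7.
Black has no legal moves → checkmate.

yes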